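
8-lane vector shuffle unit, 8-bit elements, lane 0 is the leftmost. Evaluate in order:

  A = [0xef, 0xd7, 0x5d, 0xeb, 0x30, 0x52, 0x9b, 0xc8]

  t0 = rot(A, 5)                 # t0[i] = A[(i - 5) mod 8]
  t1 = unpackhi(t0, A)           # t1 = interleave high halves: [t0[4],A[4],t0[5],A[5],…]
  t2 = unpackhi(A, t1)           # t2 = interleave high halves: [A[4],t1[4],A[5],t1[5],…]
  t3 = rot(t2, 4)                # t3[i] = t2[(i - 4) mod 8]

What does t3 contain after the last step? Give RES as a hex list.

  t0: eb 30 52 9b c8 ef d7 5d
  t1: c8 30 ef 52 d7 9b 5d c8
  t2: 30 d7 52 9b 9b 5d c8 c8
  t3: 9b 5d c8 c8 30 d7 52 9b

RES = [0x9b, 0x5d, 0xc8, 0xc8, 0x30, 0xd7, 0x52, 0x9b]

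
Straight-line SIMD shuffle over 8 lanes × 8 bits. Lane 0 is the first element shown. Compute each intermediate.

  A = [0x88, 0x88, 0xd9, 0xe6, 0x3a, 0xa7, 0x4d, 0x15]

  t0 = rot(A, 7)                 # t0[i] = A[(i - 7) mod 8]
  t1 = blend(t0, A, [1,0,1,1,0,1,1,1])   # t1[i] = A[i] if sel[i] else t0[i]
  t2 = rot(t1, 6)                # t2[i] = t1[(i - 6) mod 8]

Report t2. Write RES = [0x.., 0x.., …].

→ t0 |88|d9|e6|3a|a7|4d|15|88|
→ t1 |88|d9|d9|e6|a7|a7|4d|15|
→ t2 |d9|e6|a7|a7|4d|15|88|d9|

RES = [ 0xd9  0xe6  0xa7  0xa7  0x4d  0x15  0x88  0xd9 ]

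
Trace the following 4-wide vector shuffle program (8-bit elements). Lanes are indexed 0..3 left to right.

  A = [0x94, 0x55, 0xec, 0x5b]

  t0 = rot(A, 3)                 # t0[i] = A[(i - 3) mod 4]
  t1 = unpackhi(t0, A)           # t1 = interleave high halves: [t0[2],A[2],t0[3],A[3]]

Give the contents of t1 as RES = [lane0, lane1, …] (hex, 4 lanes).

  t0: 55 ec 5b 94
  t1: 5b ec 94 5b

RES = [0x5b, 0xec, 0x94, 0x5b]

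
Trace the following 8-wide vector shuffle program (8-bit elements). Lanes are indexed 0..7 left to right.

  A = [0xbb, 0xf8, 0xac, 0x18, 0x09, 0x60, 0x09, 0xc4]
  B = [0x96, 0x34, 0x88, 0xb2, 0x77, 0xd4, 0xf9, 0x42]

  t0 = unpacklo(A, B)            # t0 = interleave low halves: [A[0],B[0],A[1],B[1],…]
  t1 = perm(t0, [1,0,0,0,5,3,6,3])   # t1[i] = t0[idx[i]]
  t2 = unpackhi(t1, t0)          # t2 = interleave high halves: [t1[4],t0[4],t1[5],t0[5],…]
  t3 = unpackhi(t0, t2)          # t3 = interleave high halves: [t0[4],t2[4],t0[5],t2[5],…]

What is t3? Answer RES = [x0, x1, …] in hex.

  t0: bb 96 f8 34 ac 88 18 b2
  t1: 96 bb bb bb 88 34 18 34
  t2: 88 ac 34 88 18 18 34 b2
  t3: ac 18 88 18 18 34 b2 b2

RES = [0xac, 0x18, 0x88, 0x18, 0x18, 0x34, 0xb2, 0xb2]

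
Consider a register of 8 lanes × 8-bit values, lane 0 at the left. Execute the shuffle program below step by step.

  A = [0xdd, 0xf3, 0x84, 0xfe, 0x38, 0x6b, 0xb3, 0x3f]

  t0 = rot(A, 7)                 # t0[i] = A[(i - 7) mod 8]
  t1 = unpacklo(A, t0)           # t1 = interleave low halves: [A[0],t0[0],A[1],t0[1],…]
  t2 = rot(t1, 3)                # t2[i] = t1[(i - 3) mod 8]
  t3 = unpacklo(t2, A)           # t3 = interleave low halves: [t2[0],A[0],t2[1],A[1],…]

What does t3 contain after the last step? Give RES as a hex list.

RES = [ 0xfe  0xdd  0xfe  0xf3  0x38  0x84  0xdd  0xfe ]

t0 = [0xf3, 0x84, 0xfe, 0x38, 0x6b, 0xb3, 0x3f, 0xdd]
t1 = [0xdd, 0xf3, 0xf3, 0x84, 0x84, 0xfe, 0xfe, 0x38]
t2 = [0xfe, 0xfe, 0x38, 0xdd, 0xf3, 0xf3, 0x84, 0x84]
t3 = [0xfe, 0xdd, 0xfe, 0xf3, 0x38, 0x84, 0xdd, 0xfe]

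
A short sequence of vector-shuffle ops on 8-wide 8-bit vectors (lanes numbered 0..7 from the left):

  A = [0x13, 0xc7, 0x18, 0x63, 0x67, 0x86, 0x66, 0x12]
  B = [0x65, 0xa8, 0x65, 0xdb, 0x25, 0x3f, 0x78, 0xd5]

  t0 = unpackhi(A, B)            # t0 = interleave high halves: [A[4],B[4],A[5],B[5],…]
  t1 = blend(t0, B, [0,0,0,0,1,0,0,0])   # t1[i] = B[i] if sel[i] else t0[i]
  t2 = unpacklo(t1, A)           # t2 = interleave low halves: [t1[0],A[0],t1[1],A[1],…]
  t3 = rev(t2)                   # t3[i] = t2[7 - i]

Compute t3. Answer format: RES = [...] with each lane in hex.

  t0: 67 25 86 3f 66 78 12 d5
  t1: 67 25 86 3f 25 78 12 d5
  t2: 67 13 25 c7 86 18 3f 63
  t3: 63 3f 18 86 c7 25 13 67

RES = [ 0x63  0x3f  0x18  0x86  0xc7  0x25  0x13  0x67 ]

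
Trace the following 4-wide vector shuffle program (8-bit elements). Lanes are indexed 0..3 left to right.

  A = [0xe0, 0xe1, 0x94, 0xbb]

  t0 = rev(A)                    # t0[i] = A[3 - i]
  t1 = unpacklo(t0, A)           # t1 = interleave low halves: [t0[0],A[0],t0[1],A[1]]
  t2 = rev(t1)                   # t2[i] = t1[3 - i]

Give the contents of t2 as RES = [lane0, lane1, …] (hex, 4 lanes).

RES = [ 0xe1  0x94  0xe0  0xbb ]

→ t0 |bb|94|e1|e0|
→ t1 |bb|e0|94|e1|
→ t2 |e1|94|e0|bb|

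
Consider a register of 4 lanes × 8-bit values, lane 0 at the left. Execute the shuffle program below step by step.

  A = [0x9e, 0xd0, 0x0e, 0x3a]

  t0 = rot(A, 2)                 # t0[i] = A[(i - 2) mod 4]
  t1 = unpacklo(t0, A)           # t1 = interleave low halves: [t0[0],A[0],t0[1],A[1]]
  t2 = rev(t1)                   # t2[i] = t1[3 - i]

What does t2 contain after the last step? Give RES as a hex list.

RES = [0xd0, 0x3a, 0x9e, 0x0e]

→ t0 |0e|3a|9e|d0|
→ t1 |0e|9e|3a|d0|
→ t2 |d0|3a|9e|0e|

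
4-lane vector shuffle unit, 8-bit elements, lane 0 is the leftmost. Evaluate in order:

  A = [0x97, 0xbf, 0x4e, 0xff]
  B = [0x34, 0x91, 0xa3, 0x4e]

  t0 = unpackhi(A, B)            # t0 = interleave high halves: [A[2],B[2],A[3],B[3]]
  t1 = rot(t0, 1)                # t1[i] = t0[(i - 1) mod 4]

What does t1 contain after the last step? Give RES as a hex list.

RES = [0x4e, 0x4e, 0xa3, 0xff]

→ t0 |4e|a3|ff|4e|
→ t1 |4e|4e|a3|ff|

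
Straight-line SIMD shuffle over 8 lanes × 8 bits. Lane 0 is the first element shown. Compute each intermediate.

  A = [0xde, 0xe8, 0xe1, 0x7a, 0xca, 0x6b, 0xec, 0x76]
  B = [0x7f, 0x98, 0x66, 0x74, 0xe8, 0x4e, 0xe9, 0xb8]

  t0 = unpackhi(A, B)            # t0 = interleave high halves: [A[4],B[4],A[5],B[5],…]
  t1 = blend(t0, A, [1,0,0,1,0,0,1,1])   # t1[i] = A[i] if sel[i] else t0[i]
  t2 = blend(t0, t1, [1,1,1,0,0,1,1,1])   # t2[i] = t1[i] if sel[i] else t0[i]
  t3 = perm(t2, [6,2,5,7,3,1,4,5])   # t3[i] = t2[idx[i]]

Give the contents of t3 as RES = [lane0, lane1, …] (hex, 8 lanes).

  t0: ca e8 6b 4e ec e9 76 b8
  t1: de e8 6b 7a ec e9 ec 76
  t2: de e8 6b 4e ec e9 ec 76
  t3: ec 6b e9 76 4e e8 ec e9

RES = [ 0xec  0x6b  0xe9  0x76  0x4e  0xe8  0xec  0xe9 ]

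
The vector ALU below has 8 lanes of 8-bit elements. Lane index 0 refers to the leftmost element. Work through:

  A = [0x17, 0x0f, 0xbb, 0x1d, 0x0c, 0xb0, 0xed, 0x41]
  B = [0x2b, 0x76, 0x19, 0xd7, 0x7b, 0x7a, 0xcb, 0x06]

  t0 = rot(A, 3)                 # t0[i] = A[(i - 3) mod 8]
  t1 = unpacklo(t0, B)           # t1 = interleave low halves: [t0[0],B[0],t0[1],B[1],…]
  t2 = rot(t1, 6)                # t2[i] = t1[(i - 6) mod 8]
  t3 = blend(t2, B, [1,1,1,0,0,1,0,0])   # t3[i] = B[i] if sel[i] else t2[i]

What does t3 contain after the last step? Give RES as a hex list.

  t0: b0 ed 41 17 0f bb 1d 0c
  t1: b0 2b ed 76 41 19 17 d7
  t2: ed 76 41 19 17 d7 b0 2b
  t3: 2b 76 19 19 17 7a b0 2b

RES = [ 0x2b  0x76  0x19  0x19  0x17  0x7a  0xb0  0x2b ]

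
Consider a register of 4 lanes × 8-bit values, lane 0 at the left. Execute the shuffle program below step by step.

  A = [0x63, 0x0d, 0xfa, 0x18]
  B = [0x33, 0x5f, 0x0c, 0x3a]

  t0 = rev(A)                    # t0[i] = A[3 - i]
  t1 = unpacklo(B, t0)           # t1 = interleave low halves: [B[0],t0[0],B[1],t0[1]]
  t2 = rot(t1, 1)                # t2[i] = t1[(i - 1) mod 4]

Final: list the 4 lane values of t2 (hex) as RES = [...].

→ t0 |18|fa|0d|63|
→ t1 |33|18|5f|fa|
→ t2 |fa|33|18|5f|

RES = [0xfa, 0x33, 0x18, 0x5f]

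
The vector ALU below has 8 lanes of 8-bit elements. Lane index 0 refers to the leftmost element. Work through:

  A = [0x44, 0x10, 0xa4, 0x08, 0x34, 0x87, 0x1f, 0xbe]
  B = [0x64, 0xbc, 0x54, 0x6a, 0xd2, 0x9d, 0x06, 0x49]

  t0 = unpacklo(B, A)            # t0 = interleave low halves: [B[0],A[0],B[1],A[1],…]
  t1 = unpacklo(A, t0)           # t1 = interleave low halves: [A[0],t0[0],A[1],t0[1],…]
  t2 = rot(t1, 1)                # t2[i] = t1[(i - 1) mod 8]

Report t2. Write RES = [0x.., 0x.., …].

t0 = [0x64, 0x44, 0xbc, 0x10, 0x54, 0xa4, 0x6a, 0x08]
t1 = [0x44, 0x64, 0x10, 0x44, 0xa4, 0xbc, 0x08, 0x10]
t2 = [0x10, 0x44, 0x64, 0x10, 0x44, 0xa4, 0xbc, 0x08]

RES = [0x10, 0x44, 0x64, 0x10, 0x44, 0xa4, 0xbc, 0x08]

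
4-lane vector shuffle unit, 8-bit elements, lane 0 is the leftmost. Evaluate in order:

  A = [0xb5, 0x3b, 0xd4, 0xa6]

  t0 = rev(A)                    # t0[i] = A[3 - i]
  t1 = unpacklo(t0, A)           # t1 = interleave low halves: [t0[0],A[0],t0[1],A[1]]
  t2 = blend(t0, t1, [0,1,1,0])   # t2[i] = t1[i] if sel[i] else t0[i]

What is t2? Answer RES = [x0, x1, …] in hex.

RES = [0xa6, 0xb5, 0xd4, 0xb5]

  t0: a6 d4 3b b5
  t1: a6 b5 d4 3b
  t2: a6 b5 d4 b5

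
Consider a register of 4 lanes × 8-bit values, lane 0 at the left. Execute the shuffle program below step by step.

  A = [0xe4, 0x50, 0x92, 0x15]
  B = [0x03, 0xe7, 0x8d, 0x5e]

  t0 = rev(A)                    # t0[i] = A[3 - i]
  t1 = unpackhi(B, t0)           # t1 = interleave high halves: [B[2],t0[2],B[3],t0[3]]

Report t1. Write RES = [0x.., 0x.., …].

RES = [0x8d, 0x50, 0x5e, 0xe4]

  t0: 15 92 50 e4
  t1: 8d 50 5e e4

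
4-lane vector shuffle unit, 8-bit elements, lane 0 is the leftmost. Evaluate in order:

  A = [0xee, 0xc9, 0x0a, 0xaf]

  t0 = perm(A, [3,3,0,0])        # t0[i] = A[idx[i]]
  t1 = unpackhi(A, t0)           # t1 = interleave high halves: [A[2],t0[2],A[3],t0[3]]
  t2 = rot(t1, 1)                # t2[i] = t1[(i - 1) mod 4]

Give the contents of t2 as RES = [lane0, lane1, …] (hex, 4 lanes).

→ t0 |af|af|ee|ee|
→ t1 |0a|ee|af|ee|
→ t2 |ee|0a|ee|af|

RES = [0xee, 0x0a, 0xee, 0xaf]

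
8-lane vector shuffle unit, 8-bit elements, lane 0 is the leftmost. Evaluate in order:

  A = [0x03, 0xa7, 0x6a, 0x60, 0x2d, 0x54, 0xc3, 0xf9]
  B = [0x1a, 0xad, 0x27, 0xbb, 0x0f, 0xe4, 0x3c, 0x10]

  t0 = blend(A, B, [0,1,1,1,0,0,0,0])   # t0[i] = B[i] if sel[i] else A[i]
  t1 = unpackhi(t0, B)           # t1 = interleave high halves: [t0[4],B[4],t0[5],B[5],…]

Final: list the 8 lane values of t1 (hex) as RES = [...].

→ t0 |03|ad|27|bb|2d|54|c3|f9|
→ t1 |2d|0f|54|e4|c3|3c|f9|10|

RES = [ 0x2d  0x0f  0x54  0xe4  0xc3  0x3c  0xf9  0x10 ]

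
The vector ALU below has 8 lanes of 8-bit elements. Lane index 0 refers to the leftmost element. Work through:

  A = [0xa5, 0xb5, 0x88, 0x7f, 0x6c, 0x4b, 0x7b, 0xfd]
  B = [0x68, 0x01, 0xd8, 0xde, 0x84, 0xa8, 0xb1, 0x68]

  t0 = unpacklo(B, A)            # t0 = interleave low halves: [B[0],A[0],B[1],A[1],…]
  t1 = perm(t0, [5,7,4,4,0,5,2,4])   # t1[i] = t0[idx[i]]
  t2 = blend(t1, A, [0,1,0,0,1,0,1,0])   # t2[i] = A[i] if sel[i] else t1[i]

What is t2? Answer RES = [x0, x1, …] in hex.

  t0: 68 a5 01 b5 d8 88 de 7f
  t1: 88 7f d8 d8 68 88 01 d8
  t2: 88 b5 d8 d8 6c 88 7b d8

RES = [ 0x88  0xb5  0xd8  0xd8  0x6c  0x88  0x7b  0xd8 ]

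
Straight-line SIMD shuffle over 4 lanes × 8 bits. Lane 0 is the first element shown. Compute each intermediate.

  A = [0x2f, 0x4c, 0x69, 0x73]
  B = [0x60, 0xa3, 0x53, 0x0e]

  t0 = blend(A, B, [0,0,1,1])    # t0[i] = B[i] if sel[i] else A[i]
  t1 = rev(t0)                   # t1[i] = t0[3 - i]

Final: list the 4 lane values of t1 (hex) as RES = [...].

RES = [0x0e, 0x53, 0x4c, 0x2f]

→ t0 |2f|4c|53|0e|
→ t1 |0e|53|4c|2f|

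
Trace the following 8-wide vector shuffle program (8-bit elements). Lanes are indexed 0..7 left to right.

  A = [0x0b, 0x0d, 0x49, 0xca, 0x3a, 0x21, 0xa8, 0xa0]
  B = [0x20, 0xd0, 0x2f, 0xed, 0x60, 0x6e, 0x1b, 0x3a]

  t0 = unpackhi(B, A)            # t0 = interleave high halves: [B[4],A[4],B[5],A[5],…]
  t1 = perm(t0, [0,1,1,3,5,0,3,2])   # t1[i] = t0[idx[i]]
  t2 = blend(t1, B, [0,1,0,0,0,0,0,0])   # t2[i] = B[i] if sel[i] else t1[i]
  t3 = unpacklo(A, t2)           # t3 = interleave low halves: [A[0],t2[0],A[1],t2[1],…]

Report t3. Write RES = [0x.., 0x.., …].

RES = [0x0b, 0x60, 0x0d, 0xd0, 0x49, 0x3a, 0xca, 0x21]

→ t0 |60|3a|6e|21|1b|a8|3a|a0|
→ t1 |60|3a|3a|21|a8|60|21|6e|
→ t2 |60|d0|3a|21|a8|60|21|6e|
→ t3 |0b|60|0d|d0|49|3a|ca|21|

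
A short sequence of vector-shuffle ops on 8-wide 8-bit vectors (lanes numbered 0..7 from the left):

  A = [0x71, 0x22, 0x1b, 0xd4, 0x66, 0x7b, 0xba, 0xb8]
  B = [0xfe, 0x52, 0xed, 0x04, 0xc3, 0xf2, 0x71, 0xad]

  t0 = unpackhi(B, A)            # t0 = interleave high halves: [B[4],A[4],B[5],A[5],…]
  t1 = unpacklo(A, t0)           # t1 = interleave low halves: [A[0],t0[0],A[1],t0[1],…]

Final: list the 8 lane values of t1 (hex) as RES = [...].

t0 = [0xc3, 0x66, 0xf2, 0x7b, 0x71, 0xba, 0xad, 0xb8]
t1 = [0x71, 0xc3, 0x22, 0x66, 0x1b, 0xf2, 0xd4, 0x7b]

RES = [0x71, 0xc3, 0x22, 0x66, 0x1b, 0xf2, 0xd4, 0x7b]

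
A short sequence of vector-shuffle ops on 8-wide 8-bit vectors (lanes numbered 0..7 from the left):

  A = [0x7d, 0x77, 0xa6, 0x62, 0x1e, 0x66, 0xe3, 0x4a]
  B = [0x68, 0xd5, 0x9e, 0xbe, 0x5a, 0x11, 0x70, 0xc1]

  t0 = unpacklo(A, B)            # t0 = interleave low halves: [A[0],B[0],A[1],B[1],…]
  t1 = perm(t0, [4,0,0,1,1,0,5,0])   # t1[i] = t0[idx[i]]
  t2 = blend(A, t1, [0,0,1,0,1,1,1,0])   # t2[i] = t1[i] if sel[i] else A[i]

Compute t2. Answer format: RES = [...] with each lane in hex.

  t0: 7d 68 77 d5 a6 9e 62 be
  t1: a6 7d 7d 68 68 7d 9e 7d
  t2: 7d 77 7d 62 68 7d 9e 4a

RES = [ 0x7d  0x77  0x7d  0x62  0x68  0x7d  0x9e  0x4a ]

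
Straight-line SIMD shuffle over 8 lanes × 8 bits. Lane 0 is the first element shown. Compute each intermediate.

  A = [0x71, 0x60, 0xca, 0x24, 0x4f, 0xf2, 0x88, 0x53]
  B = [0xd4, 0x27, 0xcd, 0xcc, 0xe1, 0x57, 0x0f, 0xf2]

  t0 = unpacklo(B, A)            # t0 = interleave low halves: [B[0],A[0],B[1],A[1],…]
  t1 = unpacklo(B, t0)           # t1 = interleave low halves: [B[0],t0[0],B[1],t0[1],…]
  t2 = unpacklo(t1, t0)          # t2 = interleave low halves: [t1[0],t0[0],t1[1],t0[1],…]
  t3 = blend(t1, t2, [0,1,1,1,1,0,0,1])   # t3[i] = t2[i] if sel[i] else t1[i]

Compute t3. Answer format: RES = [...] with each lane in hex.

RES = [0xd4, 0xd4, 0xd4, 0x71, 0x27, 0x27, 0xcc, 0x60]

→ t0 |d4|71|27|60|cd|ca|cc|24|
→ t1 |d4|d4|27|71|cd|27|cc|60|
→ t2 |d4|d4|d4|71|27|27|71|60|
→ t3 |d4|d4|d4|71|27|27|cc|60|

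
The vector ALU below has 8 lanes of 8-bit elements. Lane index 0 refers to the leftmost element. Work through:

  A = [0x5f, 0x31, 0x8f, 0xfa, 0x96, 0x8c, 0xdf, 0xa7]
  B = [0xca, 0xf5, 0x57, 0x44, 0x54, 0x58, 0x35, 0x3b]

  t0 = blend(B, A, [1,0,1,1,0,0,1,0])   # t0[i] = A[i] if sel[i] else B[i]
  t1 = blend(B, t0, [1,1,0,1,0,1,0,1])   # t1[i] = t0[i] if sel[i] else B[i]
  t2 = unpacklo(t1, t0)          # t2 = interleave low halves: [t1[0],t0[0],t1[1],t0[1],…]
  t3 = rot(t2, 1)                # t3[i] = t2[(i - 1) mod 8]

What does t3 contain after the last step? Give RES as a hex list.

  t0: 5f f5 8f fa 54 58 df 3b
  t1: 5f f5 57 fa 54 58 35 3b
  t2: 5f 5f f5 f5 57 8f fa fa
  t3: fa 5f 5f f5 f5 57 8f fa

RES = [0xfa, 0x5f, 0x5f, 0xf5, 0xf5, 0x57, 0x8f, 0xfa]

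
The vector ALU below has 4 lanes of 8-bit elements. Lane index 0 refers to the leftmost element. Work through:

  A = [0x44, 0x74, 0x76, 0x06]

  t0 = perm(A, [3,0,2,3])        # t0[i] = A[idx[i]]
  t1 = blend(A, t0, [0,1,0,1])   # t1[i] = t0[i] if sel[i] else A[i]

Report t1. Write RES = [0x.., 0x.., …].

  t0: 06 44 76 06
  t1: 44 44 76 06

RES = [ 0x44  0x44  0x76  0x06 ]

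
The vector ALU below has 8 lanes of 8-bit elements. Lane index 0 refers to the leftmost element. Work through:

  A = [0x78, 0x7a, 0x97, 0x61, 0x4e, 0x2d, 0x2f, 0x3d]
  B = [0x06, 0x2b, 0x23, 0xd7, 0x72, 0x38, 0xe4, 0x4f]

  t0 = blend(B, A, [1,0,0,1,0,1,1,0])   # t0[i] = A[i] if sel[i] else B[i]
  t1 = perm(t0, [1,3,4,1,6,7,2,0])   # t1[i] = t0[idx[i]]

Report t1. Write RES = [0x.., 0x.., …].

RES = [0x2b, 0x61, 0x72, 0x2b, 0x2f, 0x4f, 0x23, 0x78]

  t0: 78 2b 23 61 72 2d 2f 4f
  t1: 2b 61 72 2b 2f 4f 23 78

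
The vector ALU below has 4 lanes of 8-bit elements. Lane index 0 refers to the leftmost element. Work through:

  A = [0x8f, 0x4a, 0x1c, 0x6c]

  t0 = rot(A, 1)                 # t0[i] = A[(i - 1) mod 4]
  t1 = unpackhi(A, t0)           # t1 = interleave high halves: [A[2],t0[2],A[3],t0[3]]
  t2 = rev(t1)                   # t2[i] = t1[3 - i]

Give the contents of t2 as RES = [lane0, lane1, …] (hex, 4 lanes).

RES = [0x1c, 0x6c, 0x4a, 0x1c]

  t0: 6c 8f 4a 1c
  t1: 1c 4a 6c 1c
  t2: 1c 6c 4a 1c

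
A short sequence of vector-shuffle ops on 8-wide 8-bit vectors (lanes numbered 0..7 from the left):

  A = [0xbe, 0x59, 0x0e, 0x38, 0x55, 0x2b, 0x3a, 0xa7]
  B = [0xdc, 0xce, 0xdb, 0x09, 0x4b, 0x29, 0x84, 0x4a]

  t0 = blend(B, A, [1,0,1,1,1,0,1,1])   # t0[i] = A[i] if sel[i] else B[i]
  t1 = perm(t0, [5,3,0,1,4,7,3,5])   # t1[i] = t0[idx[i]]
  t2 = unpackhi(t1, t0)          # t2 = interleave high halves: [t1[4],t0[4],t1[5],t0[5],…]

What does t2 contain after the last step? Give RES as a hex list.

RES = [ 0x55  0x55  0xa7  0x29  0x38  0x3a  0x29  0xa7 ]

t0 = [0xbe, 0xce, 0x0e, 0x38, 0x55, 0x29, 0x3a, 0xa7]
t1 = [0x29, 0x38, 0xbe, 0xce, 0x55, 0xa7, 0x38, 0x29]
t2 = [0x55, 0x55, 0xa7, 0x29, 0x38, 0x3a, 0x29, 0xa7]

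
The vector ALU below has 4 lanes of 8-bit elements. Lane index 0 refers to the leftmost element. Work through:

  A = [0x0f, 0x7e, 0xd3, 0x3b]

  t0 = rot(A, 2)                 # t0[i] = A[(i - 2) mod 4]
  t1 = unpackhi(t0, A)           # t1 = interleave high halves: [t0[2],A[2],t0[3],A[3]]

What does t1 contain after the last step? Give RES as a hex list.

RES = [0x0f, 0xd3, 0x7e, 0x3b]

  t0: d3 3b 0f 7e
  t1: 0f d3 7e 3b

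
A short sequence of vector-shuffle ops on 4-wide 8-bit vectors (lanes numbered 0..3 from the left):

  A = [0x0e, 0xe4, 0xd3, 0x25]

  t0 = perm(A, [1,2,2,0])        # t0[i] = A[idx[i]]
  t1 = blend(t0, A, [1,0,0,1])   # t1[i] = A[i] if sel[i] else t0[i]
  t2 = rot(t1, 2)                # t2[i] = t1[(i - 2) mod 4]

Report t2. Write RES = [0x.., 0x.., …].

RES = [ 0xd3  0x25  0x0e  0xd3 ]

  t0: e4 d3 d3 0e
  t1: 0e d3 d3 25
  t2: d3 25 0e d3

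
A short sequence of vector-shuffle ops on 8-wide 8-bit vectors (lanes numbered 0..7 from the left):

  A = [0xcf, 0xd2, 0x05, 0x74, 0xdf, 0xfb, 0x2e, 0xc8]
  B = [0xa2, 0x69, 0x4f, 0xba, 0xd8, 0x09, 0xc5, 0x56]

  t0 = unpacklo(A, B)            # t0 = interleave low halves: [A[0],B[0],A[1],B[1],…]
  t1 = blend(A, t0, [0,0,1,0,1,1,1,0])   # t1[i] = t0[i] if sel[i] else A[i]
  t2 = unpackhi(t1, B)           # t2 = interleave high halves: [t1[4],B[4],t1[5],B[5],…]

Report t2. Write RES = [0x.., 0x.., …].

RES = [ 0x05  0xd8  0x4f  0x09  0x74  0xc5  0xc8  0x56 ]

t0 = [0xcf, 0xa2, 0xd2, 0x69, 0x05, 0x4f, 0x74, 0xba]
t1 = [0xcf, 0xd2, 0xd2, 0x74, 0x05, 0x4f, 0x74, 0xc8]
t2 = [0x05, 0xd8, 0x4f, 0x09, 0x74, 0xc5, 0xc8, 0x56]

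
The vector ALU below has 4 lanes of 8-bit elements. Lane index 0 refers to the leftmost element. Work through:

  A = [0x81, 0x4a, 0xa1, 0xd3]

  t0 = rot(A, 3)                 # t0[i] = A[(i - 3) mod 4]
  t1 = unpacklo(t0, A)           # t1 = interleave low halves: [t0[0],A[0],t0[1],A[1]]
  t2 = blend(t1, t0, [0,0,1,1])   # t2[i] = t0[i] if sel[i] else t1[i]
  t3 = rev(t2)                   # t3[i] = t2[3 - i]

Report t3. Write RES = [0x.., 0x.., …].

RES = [0x81, 0xd3, 0x81, 0x4a]

  t0: 4a a1 d3 81
  t1: 4a 81 a1 4a
  t2: 4a 81 d3 81
  t3: 81 d3 81 4a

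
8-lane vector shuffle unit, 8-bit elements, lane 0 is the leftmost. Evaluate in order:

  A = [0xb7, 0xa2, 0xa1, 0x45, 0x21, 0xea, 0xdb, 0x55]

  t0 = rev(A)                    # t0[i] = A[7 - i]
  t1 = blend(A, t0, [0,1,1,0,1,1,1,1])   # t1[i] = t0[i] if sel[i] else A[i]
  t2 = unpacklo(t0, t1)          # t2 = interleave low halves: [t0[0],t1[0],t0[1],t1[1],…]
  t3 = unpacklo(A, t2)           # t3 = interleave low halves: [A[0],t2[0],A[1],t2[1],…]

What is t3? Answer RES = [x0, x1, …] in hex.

RES = [0xb7, 0x55, 0xa2, 0xb7, 0xa1, 0xdb, 0x45, 0xdb]

  t0: 55 db ea 21 45 a1 a2 b7
  t1: b7 db ea 45 45 a1 a2 b7
  t2: 55 b7 db db ea ea 21 45
  t3: b7 55 a2 b7 a1 db 45 db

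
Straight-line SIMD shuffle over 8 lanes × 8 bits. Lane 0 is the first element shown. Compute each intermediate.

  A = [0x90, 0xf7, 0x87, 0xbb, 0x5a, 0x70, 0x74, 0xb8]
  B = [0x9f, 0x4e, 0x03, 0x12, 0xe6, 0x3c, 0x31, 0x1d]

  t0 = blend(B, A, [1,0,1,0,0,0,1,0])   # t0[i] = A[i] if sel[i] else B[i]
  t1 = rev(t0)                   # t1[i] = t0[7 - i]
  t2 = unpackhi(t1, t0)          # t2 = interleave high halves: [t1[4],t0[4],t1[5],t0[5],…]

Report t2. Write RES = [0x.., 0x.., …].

RES = [ 0x12  0xe6  0x87  0x3c  0x4e  0x74  0x90  0x1d ]

  t0: 90 4e 87 12 e6 3c 74 1d
  t1: 1d 74 3c e6 12 87 4e 90
  t2: 12 e6 87 3c 4e 74 90 1d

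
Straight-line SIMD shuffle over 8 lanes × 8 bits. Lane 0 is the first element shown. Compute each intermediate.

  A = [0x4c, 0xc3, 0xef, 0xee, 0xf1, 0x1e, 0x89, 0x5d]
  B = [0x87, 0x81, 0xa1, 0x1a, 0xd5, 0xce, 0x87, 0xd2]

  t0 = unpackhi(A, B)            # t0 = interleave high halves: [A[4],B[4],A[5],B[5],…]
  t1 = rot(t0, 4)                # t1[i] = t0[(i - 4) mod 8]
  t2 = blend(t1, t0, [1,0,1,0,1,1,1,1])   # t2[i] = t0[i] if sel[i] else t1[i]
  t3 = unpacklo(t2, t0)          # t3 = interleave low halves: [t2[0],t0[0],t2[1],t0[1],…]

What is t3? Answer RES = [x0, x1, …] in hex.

RES = [0xf1, 0xf1, 0x87, 0xd5, 0x1e, 0x1e, 0xd2, 0xce]

t0 = [0xf1, 0xd5, 0x1e, 0xce, 0x89, 0x87, 0x5d, 0xd2]
t1 = [0x89, 0x87, 0x5d, 0xd2, 0xf1, 0xd5, 0x1e, 0xce]
t2 = [0xf1, 0x87, 0x1e, 0xd2, 0x89, 0x87, 0x5d, 0xd2]
t3 = [0xf1, 0xf1, 0x87, 0xd5, 0x1e, 0x1e, 0xd2, 0xce]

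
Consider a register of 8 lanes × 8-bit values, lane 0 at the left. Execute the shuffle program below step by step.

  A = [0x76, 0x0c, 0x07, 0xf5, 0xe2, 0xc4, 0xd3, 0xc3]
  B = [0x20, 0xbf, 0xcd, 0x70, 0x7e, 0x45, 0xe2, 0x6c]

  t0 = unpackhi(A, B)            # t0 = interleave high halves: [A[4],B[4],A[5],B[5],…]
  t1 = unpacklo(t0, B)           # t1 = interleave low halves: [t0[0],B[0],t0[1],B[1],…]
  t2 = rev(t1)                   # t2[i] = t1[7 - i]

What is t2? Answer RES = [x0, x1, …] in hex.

RES = [ 0x70  0x45  0xcd  0xc4  0xbf  0x7e  0x20  0xe2 ]

t0 = [0xe2, 0x7e, 0xc4, 0x45, 0xd3, 0xe2, 0xc3, 0x6c]
t1 = [0xe2, 0x20, 0x7e, 0xbf, 0xc4, 0xcd, 0x45, 0x70]
t2 = [0x70, 0x45, 0xcd, 0xc4, 0xbf, 0x7e, 0x20, 0xe2]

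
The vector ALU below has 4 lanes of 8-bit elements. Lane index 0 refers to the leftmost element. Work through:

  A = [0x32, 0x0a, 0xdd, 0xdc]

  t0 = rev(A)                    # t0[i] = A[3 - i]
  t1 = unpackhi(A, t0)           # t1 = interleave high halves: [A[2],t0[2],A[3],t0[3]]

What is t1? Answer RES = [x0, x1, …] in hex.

RES = [0xdd, 0x0a, 0xdc, 0x32]

→ t0 |dc|dd|0a|32|
→ t1 |dd|0a|dc|32|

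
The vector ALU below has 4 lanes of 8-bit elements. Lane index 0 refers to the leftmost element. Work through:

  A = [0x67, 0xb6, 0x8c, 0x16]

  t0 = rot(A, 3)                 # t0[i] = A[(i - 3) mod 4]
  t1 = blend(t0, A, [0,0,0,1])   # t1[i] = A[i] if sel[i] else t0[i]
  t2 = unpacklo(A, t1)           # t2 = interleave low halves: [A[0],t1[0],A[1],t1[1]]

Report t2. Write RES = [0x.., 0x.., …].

RES = [0x67, 0xb6, 0xb6, 0x8c]

→ t0 |b6|8c|16|67|
→ t1 |b6|8c|16|16|
→ t2 |67|b6|b6|8c|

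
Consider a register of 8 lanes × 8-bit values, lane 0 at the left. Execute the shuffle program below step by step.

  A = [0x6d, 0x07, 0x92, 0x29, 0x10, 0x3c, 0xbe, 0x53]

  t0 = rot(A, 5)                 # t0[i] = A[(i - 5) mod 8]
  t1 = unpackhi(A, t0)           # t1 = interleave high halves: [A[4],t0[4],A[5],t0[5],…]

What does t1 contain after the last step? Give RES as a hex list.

RES = [0x10, 0x53, 0x3c, 0x6d, 0xbe, 0x07, 0x53, 0x92]

→ t0 |29|10|3c|be|53|6d|07|92|
→ t1 |10|53|3c|6d|be|07|53|92|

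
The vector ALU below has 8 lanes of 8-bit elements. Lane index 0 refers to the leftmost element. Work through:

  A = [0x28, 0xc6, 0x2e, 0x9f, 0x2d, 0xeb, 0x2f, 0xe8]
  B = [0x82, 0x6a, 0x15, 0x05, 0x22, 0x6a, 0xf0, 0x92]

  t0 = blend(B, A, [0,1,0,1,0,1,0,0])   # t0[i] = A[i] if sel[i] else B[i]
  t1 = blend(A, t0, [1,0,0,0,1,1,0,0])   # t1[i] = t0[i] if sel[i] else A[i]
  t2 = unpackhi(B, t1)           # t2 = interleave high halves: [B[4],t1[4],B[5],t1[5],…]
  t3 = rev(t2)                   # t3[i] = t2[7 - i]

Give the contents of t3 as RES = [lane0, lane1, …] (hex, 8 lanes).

RES = [ 0xe8  0x92  0x2f  0xf0  0xeb  0x6a  0x22  0x22 ]

t0 = [0x82, 0xc6, 0x15, 0x9f, 0x22, 0xeb, 0xf0, 0x92]
t1 = [0x82, 0xc6, 0x2e, 0x9f, 0x22, 0xeb, 0x2f, 0xe8]
t2 = [0x22, 0x22, 0x6a, 0xeb, 0xf0, 0x2f, 0x92, 0xe8]
t3 = [0xe8, 0x92, 0x2f, 0xf0, 0xeb, 0x6a, 0x22, 0x22]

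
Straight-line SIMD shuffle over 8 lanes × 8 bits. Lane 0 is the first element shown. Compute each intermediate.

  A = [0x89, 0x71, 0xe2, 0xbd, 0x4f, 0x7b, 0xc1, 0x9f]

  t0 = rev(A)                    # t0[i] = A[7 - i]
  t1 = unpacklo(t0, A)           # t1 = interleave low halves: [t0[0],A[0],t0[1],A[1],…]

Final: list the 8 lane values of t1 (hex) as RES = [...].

RES = [ 0x9f  0x89  0xc1  0x71  0x7b  0xe2  0x4f  0xbd ]

  t0: 9f c1 7b 4f bd e2 71 89
  t1: 9f 89 c1 71 7b e2 4f bd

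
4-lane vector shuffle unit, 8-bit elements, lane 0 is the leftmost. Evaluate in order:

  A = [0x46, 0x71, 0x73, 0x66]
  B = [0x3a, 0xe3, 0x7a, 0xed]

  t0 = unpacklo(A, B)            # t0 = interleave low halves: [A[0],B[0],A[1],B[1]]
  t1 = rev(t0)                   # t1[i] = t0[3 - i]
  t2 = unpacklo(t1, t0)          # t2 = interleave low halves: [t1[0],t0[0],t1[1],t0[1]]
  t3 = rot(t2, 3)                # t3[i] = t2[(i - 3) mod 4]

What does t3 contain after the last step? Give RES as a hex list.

  t0: 46 3a 71 e3
  t1: e3 71 3a 46
  t2: e3 46 71 3a
  t3: 46 71 3a e3

RES = [0x46, 0x71, 0x3a, 0xe3]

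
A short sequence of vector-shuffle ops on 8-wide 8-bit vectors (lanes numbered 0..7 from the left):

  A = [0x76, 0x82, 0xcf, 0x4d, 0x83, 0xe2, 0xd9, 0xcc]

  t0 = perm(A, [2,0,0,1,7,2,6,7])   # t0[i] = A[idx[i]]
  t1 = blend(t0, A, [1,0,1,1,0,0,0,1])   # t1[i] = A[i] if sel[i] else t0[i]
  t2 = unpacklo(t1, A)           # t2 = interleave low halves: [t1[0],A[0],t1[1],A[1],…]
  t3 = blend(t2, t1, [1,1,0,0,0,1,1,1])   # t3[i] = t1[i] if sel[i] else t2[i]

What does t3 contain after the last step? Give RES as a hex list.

  t0: cf 76 76 82 cc cf d9 cc
  t1: 76 76 cf 4d cc cf d9 cc
  t2: 76 76 76 82 cf cf 4d 4d
  t3: 76 76 76 82 cf cf d9 cc

RES = [ 0x76  0x76  0x76  0x82  0xcf  0xcf  0xd9  0xcc ]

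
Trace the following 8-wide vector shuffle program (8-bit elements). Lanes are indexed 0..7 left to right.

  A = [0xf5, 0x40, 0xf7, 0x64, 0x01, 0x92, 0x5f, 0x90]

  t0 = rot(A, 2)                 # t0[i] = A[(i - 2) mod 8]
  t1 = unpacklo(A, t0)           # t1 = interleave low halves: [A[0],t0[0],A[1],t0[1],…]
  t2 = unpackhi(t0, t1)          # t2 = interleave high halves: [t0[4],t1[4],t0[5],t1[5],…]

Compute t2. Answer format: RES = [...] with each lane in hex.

  t0: 5f 90 f5 40 f7 64 01 92
  t1: f5 5f 40 90 f7 f5 64 40
  t2: f7 f7 64 f5 01 64 92 40

RES = [ 0xf7  0xf7  0x64  0xf5  0x01  0x64  0x92  0x40 ]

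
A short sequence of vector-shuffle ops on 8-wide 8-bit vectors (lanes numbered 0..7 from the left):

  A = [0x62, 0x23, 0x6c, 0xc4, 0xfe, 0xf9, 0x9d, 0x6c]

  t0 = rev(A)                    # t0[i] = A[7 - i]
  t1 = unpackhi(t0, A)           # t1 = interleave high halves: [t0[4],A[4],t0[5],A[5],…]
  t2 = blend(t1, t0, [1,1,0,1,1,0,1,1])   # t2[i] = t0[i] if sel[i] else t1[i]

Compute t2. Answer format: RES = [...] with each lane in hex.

t0 = [0x6c, 0x9d, 0xf9, 0xfe, 0xc4, 0x6c, 0x23, 0x62]
t1 = [0xc4, 0xfe, 0x6c, 0xf9, 0x23, 0x9d, 0x62, 0x6c]
t2 = [0x6c, 0x9d, 0x6c, 0xfe, 0xc4, 0x9d, 0x23, 0x62]

RES = [0x6c, 0x9d, 0x6c, 0xfe, 0xc4, 0x9d, 0x23, 0x62]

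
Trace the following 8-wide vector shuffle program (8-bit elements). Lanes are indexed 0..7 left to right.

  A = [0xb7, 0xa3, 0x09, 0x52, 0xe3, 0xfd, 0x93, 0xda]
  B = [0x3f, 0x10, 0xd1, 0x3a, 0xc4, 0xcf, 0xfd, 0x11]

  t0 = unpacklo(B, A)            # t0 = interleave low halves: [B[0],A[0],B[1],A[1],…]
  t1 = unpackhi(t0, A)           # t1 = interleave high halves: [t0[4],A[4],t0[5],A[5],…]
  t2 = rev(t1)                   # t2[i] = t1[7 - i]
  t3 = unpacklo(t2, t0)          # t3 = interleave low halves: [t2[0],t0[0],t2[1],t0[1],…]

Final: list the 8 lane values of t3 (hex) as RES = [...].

RES = [0xda, 0x3f, 0x52, 0xb7, 0x93, 0x10, 0x3a, 0xa3]

  t0: 3f b7 10 a3 d1 09 3a 52
  t1: d1 e3 09 fd 3a 93 52 da
  t2: da 52 93 3a fd 09 e3 d1
  t3: da 3f 52 b7 93 10 3a a3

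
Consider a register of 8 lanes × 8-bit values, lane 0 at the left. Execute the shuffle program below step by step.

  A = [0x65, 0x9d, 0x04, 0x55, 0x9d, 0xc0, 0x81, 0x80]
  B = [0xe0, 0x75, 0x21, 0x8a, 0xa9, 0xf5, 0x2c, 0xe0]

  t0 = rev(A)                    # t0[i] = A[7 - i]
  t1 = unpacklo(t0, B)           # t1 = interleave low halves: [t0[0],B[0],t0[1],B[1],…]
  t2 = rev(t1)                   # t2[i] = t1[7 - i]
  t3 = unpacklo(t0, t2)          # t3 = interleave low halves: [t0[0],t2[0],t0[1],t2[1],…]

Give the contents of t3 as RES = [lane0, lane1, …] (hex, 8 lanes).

RES = [ 0x80  0x8a  0x81  0x9d  0xc0  0x21  0x9d  0xc0 ]

t0 = [0x80, 0x81, 0xc0, 0x9d, 0x55, 0x04, 0x9d, 0x65]
t1 = [0x80, 0xe0, 0x81, 0x75, 0xc0, 0x21, 0x9d, 0x8a]
t2 = [0x8a, 0x9d, 0x21, 0xc0, 0x75, 0x81, 0xe0, 0x80]
t3 = [0x80, 0x8a, 0x81, 0x9d, 0xc0, 0x21, 0x9d, 0xc0]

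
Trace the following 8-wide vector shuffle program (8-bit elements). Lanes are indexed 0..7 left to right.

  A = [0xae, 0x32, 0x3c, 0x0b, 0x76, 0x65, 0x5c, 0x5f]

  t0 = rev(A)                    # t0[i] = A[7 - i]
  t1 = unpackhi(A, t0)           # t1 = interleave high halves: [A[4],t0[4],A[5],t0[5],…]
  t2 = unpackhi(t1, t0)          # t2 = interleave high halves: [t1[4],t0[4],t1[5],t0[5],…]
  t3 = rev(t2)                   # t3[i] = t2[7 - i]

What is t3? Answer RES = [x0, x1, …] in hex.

→ t0 |5f|5c|65|76|0b|3c|32|ae|
→ t1 |76|0b|65|3c|5c|32|5f|ae|
→ t2 |5c|0b|32|3c|5f|32|ae|ae|
→ t3 |ae|ae|32|5f|3c|32|0b|5c|

RES = [0xae, 0xae, 0x32, 0x5f, 0x3c, 0x32, 0x0b, 0x5c]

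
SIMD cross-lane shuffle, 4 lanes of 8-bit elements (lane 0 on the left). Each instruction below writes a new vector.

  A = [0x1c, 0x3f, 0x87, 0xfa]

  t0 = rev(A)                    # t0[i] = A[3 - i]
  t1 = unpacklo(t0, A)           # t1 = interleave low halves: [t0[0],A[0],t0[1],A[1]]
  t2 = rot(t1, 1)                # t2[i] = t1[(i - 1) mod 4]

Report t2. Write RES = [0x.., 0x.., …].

  t0: fa 87 3f 1c
  t1: fa 1c 87 3f
  t2: 3f fa 1c 87

RES = [0x3f, 0xfa, 0x1c, 0x87]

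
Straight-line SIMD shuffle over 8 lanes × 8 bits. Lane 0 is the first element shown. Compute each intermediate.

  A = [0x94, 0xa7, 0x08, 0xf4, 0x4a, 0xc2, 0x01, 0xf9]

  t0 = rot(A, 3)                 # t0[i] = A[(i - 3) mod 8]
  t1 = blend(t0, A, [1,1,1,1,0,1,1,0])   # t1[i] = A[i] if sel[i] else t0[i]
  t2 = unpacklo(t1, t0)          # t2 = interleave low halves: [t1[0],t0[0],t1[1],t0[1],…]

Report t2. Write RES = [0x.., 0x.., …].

  t0: c2 01 f9 94 a7 08 f4 4a
  t1: 94 a7 08 f4 a7 c2 01 4a
  t2: 94 c2 a7 01 08 f9 f4 94

RES = [0x94, 0xc2, 0xa7, 0x01, 0x08, 0xf9, 0xf4, 0x94]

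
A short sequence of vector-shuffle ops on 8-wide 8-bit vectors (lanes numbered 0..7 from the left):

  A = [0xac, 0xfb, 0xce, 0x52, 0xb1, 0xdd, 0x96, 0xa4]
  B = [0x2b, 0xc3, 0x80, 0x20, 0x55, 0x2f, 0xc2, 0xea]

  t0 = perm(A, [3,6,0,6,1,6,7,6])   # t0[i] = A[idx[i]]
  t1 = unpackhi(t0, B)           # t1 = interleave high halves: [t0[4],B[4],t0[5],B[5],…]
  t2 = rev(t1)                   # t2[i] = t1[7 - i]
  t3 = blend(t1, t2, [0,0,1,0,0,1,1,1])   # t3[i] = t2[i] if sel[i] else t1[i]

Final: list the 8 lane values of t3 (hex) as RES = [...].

RES = [0xfb, 0x55, 0xc2, 0x2f, 0xa4, 0x96, 0x55, 0xfb]

→ t0 |52|96|ac|96|fb|96|a4|96|
→ t1 |fb|55|96|2f|a4|c2|96|ea|
→ t2 |ea|96|c2|a4|2f|96|55|fb|
→ t3 |fb|55|c2|2f|a4|96|55|fb|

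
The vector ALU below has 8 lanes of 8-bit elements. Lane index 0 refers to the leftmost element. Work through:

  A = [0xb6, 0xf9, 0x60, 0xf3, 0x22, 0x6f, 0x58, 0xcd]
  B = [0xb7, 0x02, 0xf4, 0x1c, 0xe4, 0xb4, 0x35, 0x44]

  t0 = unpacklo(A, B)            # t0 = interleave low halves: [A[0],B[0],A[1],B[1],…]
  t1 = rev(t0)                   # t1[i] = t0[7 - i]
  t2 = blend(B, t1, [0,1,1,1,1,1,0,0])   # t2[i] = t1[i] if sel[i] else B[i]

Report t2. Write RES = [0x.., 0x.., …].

RES = [0xb7, 0xf3, 0xf4, 0x60, 0x02, 0xf9, 0x35, 0x44]

t0 = [0xb6, 0xb7, 0xf9, 0x02, 0x60, 0xf4, 0xf3, 0x1c]
t1 = [0x1c, 0xf3, 0xf4, 0x60, 0x02, 0xf9, 0xb7, 0xb6]
t2 = [0xb7, 0xf3, 0xf4, 0x60, 0x02, 0xf9, 0x35, 0x44]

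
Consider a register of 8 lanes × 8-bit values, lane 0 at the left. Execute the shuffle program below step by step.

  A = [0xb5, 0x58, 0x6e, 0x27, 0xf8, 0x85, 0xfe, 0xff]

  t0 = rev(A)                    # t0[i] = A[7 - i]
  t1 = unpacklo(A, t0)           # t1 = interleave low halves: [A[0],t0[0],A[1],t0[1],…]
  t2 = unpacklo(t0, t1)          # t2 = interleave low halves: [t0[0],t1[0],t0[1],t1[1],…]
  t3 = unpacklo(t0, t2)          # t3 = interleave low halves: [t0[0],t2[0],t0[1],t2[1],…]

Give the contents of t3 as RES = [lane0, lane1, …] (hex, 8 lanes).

t0 = [0xff, 0xfe, 0x85, 0xf8, 0x27, 0x6e, 0x58, 0xb5]
t1 = [0xb5, 0xff, 0x58, 0xfe, 0x6e, 0x85, 0x27, 0xf8]
t2 = [0xff, 0xb5, 0xfe, 0xff, 0x85, 0x58, 0xf8, 0xfe]
t3 = [0xff, 0xff, 0xfe, 0xb5, 0x85, 0xfe, 0xf8, 0xff]

RES = [ 0xff  0xff  0xfe  0xb5  0x85  0xfe  0xf8  0xff ]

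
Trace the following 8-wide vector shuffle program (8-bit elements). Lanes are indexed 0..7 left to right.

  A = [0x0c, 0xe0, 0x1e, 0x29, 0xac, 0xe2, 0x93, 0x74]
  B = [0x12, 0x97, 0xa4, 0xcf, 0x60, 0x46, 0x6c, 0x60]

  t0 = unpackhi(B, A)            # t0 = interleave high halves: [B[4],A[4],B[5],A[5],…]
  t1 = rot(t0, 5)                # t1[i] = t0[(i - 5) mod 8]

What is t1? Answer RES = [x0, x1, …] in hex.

→ t0 |60|ac|46|e2|6c|93|60|74|
→ t1 |e2|6c|93|60|74|60|ac|46|

RES = [0xe2, 0x6c, 0x93, 0x60, 0x74, 0x60, 0xac, 0x46]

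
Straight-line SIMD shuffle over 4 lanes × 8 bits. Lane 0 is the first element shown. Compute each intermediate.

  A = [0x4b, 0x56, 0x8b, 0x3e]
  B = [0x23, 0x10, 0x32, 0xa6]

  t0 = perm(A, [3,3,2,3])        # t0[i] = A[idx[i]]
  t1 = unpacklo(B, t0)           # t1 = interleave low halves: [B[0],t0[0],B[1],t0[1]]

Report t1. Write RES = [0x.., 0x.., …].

RES = [ 0x23  0x3e  0x10  0x3e ]

  t0: 3e 3e 8b 3e
  t1: 23 3e 10 3e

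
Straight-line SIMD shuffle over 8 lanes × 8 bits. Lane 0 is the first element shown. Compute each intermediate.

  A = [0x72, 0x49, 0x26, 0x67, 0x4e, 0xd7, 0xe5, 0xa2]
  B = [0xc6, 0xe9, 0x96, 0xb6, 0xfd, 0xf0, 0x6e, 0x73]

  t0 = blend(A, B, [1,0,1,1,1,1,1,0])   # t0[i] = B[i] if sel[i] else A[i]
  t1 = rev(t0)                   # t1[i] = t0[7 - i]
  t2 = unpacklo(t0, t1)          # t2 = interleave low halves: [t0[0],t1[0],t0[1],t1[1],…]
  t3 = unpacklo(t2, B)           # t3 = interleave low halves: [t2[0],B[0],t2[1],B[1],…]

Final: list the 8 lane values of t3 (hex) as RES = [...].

  t0: c6 49 96 b6 fd f0 6e a2
  t1: a2 6e f0 fd b6 96 49 c6
  t2: c6 a2 49 6e 96 f0 b6 fd
  t3: c6 c6 a2 e9 49 96 6e b6

RES = [0xc6, 0xc6, 0xa2, 0xe9, 0x49, 0x96, 0x6e, 0xb6]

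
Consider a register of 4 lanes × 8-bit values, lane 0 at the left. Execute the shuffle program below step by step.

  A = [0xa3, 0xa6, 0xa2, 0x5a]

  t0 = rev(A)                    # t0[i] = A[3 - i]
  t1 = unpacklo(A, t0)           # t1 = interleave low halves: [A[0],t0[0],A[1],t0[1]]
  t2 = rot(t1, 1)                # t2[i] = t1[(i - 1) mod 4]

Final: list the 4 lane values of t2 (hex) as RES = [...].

RES = [ 0xa2  0xa3  0x5a  0xa6 ]

  t0: 5a a2 a6 a3
  t1: a3 5a a6 a2
  t2: a2 a3 5a a6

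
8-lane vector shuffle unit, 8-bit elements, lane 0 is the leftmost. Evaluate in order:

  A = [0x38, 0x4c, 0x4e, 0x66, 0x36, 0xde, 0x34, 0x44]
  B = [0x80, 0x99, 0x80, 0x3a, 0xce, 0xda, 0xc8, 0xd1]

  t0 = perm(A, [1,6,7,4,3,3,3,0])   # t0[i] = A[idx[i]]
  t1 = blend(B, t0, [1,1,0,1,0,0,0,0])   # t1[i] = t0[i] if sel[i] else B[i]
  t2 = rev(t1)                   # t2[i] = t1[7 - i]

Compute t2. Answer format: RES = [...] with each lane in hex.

RES = [ 0xd1  0xc8  0xda  0xce  0x36  0x80  0x34  0x4c ]

→ t0 |4c|34|44|36|66|66|66|38|
→ t1 |4c|34|80|36|ce|da|c8|d1|
→ t2 |d1|c8|da|ce|36|80|34|4c|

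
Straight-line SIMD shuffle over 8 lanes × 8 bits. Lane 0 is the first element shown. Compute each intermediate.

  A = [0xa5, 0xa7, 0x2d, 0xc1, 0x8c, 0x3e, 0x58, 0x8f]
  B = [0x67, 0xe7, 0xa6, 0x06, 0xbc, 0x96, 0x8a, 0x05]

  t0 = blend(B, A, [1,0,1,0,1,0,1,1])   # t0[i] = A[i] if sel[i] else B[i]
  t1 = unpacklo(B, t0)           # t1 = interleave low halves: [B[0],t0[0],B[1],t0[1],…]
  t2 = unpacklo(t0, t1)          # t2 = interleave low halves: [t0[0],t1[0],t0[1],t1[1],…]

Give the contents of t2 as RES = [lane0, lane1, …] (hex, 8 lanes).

  t0: a5 e7 2d 06 8c 96 58 8f
  t1: 67 a5 e7 e7 a6 2d 06 06
  t2: a5 67 e7 a5 2d e7 06 e7

RES = [ 0xa5  0x67  0xe7  0xa5  0x2d  0xe7  0x06  0xe7 ]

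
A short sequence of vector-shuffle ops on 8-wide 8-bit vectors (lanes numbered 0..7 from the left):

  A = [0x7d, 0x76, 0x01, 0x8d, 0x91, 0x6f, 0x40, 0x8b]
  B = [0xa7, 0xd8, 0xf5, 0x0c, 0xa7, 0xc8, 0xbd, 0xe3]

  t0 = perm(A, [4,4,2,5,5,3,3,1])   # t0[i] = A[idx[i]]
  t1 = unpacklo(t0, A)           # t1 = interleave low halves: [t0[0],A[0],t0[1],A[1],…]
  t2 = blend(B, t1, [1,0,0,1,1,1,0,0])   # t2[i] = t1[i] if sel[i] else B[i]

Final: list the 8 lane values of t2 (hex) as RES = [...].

RES = [0x91, 0xd8, 0xf5, 0x76, 0x01, 0x01, 0xbd, 0xe3]

t0 = [0x91, 0x91, 0x01, 0x6f, 0x6f, 0x8d, 0x8d, 0x76]
t1 = [0x91, 0x7d, 0x91, 0x76, 0x01, 0x01, 0x6f, 0x8d]
t2 = [0x91, 0xd8, 0xf5, 0x76, 0x01, 0x01, 0xbd, 0xe3]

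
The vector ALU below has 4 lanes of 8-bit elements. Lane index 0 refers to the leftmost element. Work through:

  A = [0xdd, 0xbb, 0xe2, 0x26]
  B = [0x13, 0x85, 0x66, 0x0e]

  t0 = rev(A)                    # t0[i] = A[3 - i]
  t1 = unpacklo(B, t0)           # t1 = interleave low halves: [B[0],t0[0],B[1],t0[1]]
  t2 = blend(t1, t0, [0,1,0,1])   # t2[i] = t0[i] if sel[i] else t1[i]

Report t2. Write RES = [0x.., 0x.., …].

  t0: 26 e2 bb dd
  t1: 13 26 85 e2
  t2: 13 e2 85 dd

RES = [0x13, 0xe2, 0x85, 0xdd]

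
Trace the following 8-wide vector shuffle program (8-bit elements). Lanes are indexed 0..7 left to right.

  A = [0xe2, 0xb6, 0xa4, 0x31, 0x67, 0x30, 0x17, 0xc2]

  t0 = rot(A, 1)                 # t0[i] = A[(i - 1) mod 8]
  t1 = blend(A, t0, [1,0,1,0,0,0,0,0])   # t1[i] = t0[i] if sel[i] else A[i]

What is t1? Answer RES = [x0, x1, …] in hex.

t0 = [0xc2, 0xe2, 0xb6, 0xa4, 0x31, 0x67, 0x30, 0x17]
t1 = [0xc2, 0xb6, 0xb6, 0x31, 0x67, 0x30, 0x17, 0xc2]

RES = [0xc2, 0xb6, 0xb6, 0x31, 0x67, 0x30, 0x17, 0xc2]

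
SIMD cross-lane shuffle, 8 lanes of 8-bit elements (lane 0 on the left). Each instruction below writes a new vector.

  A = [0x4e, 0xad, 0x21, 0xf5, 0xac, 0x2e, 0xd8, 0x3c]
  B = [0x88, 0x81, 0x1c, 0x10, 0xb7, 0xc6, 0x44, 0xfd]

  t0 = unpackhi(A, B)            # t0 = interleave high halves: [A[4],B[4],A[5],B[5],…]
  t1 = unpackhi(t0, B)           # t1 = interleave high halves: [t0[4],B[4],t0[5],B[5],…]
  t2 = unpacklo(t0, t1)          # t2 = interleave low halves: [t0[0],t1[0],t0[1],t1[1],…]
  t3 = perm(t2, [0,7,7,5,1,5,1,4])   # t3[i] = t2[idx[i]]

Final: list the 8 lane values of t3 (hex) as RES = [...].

  t0: ac b7 2e c6 d8 44 3c fd
  t1: d8 b7 44 c6 3c 44 fd fd
  t2: ac d8 b7 b7 2e 44 c6 c6
  t3: ac c6 c6 44 d8 44 d8 2e

RES = [ 0xac  0xc6  0xc6  0x44  0xd8  0x44  0xd8  0x2e ]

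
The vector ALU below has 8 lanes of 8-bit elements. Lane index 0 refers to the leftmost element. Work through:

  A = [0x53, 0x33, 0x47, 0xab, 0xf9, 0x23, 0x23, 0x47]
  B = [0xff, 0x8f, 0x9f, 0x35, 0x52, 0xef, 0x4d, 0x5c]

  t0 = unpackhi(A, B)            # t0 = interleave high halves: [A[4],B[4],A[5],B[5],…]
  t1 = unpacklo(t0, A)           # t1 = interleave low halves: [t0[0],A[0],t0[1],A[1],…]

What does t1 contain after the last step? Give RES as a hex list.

RES = [0xf9, 0x53, 0x52, 0x33, 0x23, 0x47, 0xef, 0xab]

  t0: f9 52 23 ef 23 4d 47 5c
  t1: f9 53 52 33 23 47 ef ab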